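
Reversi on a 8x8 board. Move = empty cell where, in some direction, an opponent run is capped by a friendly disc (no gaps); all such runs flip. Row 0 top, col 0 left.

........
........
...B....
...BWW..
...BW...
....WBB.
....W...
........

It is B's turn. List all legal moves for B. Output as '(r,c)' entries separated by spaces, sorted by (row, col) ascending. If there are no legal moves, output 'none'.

(2,4): no bracket -> illegal
(2,5): flips 1 -> legal
(2,6): no bracket -> illegal
(3,6): flips 2 -> legal
(4,5): flips 2 -> legal
(4,6): no bracket -> illegal
(5,3): flips 1 -> legal
(6,3): no bracket -> illegal
(6,5): flips 1 -> legal
(7,3): flips 1 -> legal
(7,4): no bracket -> illegal
(7,5): no bracket -> illegal

Answer: (2,5) (3,6) (4,5) (5,3) (6,5) (7,3)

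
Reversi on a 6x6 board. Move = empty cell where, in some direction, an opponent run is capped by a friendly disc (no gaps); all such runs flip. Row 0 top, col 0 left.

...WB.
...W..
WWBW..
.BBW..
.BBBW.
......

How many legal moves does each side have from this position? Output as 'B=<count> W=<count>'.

Answer: B=8 W=8

Derivation:
-- B to move --
(0,2): flips 1 -> legal
(1,0): flips 1 -> legal
(1,1): flips 1 -> legal
(1,2): no bracket -> illegal
(1,4): flips 1 -> legal
(2,4): flips 2 -> legal
(3,0): no bracket -> illegal
(3,4): flips 1 -> legal
(3,5): no bracket -> illegal
(4,5): flips 1 -> legal
(5,3): no bracket -> illegal
(5,4): no bracket -> illegal
(5,5): flips 2 -> legal
B mobility = 8
-- W to move --
(0,5): flips 1 -> legal
(1,1): flips 1 -> legal
(1,2): no bracket -> illegal
(1,4): no bracket -> illegal
(1,5): no bracket -> illegal
(3,0): flips 2 -> legal
(3,4): no bracket -> illegal
(4,0): flips 5 -> legal
(5,0): flips 2 -> legal
(5,1): flips 3 -> legal
(5,2): no bracket -> illegal
(5,3): flips 3 -> legal
(5,4): flips 2 -> legal
W mobility = 8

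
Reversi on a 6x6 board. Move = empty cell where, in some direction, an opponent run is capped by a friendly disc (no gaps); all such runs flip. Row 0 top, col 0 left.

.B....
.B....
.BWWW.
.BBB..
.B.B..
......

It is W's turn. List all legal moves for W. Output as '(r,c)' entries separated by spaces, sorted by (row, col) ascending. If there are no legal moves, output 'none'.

Answer: (0,0) (2,0) (4,0) (4,2) (4,4) (5,0) (5,3)

Derivation:
(0,0): flips 1 -> legal
(0,2): no bracket -> illegal
(1,0): no bracket -> illegal
(1,2): no bracket -> illegal
(2,0): flips 1 -> legal
(3,0): no bracket -> illegal
(3,4): no bracket -> illegal
(4,0): flips 1 -> legal
(4,2): flips 2 -> legal
(4,4): flips 1 -> legal
(5,0): flips 2 -> legal
(5,1): no bracket -> illegal
(5,2): no bracket -> illegal
(5,3): flips 2 -> legal
(5,4): no bracket -> illegal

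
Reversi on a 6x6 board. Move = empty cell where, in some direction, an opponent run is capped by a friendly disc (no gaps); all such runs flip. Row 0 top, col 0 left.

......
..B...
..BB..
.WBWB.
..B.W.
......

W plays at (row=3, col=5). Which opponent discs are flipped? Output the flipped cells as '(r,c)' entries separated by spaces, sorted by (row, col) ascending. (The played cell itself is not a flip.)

Answer: (3,4)

Derivation:
Dir NW: first cell '.' (not opp) -> no flip
Dir N: first cell '.' (not opp) -> no flip
Dir NE: edge -> no flip
Dir W: opp run (3,4) capped by W -> flip
Dir E: edge -> no flip
Dir SW: first cell 'W' (not opp) -> no flip
Dir S: first cell '.' (not opp) -> no flip
Dir SE: edge -> no flip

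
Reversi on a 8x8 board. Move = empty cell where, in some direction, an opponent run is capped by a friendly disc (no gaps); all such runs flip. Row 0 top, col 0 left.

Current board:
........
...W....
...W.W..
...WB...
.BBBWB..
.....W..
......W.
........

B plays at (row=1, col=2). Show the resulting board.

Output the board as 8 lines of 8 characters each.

Answer: ........
..BW....
...B.W..
...WB...
.BBBWB..
.....W..
......W.
........

Derivation:
Place B at (1,2); scan 8 dirs for brackets.
Dir NW: first cell '.' (not opp) -> no flip
Dir N: first cell '.' (not opp) -> no flip
Dir NE: first cell '.' (not opp) -> no flip
Dir W: first cell '.' (not opp) -> no flip
Dir E: opp run (1,3), next='.' -> no flip
Dir SW: first cell '.' (not opp) -> no flip
Dir S: first cell '.' (not opp) -> no flip
Dir SE: opp run (2,3) capped by B -> flip
All flips: (2,3)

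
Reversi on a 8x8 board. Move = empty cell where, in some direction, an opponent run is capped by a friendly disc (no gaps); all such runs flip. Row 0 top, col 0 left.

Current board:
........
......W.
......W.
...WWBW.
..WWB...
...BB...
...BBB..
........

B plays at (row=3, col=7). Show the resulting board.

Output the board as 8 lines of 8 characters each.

Answer: ........
......W.
......W.
...WWBBB
..WWB...
...BB...
...BBB..
........

Derivation:
Place B at (3,7); scan 8 dirs for brackets.
Dir NW: opp run (2,6), next='.' -> no flip
Dir N: first cell '.' (not opp) -> no flip
Dir NE: edge -> no flip
Dir W: opp run (3,6) capped by B -> flip
Dir E: edge -> no flip
Dir SW: first cell '.' (not opp) -> no flip
Dir S: first cell '.' (not opp) -> no flip
Dir SE: edge -> no flip
All flips: (3,6)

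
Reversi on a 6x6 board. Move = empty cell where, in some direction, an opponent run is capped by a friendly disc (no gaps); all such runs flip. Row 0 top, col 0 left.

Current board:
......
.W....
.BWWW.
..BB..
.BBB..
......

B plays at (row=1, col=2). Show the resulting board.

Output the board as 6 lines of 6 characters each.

Answer: ......
.WB...
.BBWW.
..BB..
.BBB..
......

Derivation:
Place B at (1,2); scan 8 dirs for brackets.
Dir NW: first cell '.' (not opp) -> no flip
Dir N: first cell '.' (not opp) -> no flip
Dir NE: first cell '.' (not opp) -> no flip
Dir W: opp run (1,1), next='.' -> no flip
Dir E: first cell '.' (not opp) -> no flip
Dir SW: first cell 'B' (not opp) -> no flip
Dir S: opp run (2,2) capped by B -> flip
Dir SE: opp run (2,3), next='.' -> no flip
All flips: (2,2)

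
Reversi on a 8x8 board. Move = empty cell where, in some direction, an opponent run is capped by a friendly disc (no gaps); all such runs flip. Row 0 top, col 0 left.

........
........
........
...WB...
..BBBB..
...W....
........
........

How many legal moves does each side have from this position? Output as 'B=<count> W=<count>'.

-- B to move --
(2,2): flips 1 -> legal
(2,3): flips 1 -> legal
(2,4): flips 1 -> legal
(3,2): flips 1 -> legal
(5,2): no bracket -> illegal
(5,4): no bracket -> illegal
(6,2): flips 1 -> legal
(6,3): flips 1 -> legal
(6,4): flips 1 -> legal
B mobility = 7
-- W to move --
(2,3): no bracket -> illegal
(2,4): no bracket -> illegal
(2,5): no bracket -> illegal
(3,1): flips 1 -> legal
(3,2): no bracket -> illegal
(3,5): flips 2 -> legal
(3,6): no bracket -> illegal
(4,1): no bracket -> illegal
(4,6): no bracket -> illegal
(5,1): flips 1 -> legal
(5,2): no bracket -> illegal
(5,4): no bracket -> illegal
(5,5): flips 1 -> legal
(5,6): no bracket -> illegal
W mobility = 4

Answer: B=7 W=4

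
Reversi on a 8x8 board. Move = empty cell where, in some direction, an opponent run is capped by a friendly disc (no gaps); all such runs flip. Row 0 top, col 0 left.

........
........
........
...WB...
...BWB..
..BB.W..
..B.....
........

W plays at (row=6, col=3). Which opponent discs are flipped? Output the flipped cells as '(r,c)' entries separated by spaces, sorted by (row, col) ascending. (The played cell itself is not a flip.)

Answer: (4,3) (5,3)

Derivation:
Dir NW: opp run (5,2), next='.' -> no flip
Dir N: opp run (5,3) (4,3) capped by W -> flip
Dir NE: first cell '.' (not opp) -> no flip
Dir W: opp run (6,2), next='.' -> no flip
Dir E: first cell '.' (not opp) -> no flip
Dir SW: first cell '.' (not opp) -> no flip
Dir S: first cell '.' (not opp) -> no flip
Dir SE: first cell '.' (not opp) -> no flip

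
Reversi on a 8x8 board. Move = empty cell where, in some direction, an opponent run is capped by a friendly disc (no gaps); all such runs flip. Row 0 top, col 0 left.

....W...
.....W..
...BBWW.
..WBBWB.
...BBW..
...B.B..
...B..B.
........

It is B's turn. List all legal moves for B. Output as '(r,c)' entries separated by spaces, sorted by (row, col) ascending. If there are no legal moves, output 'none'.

(0,3): no bracket -> illegal
(0,5): flips 4 -> legal
(0,6): flips 1 -> legal
(1,3): no bracket -> illegal
(1,4): flips 1 -> legal
(1,6): flips 2 -> legal
(1,7): flips 2 -> legal
(2,1): flips 1 -> legal
(2,2): no bracket -> illegal
(2,7): flips 2 -> legal
(3,1): flips 1 -> legal
(3,7): no bracket -> illegal
(4,1): flips 1 -> legal
(4,2): no bracket -> illegal
(4,6): flips 2 -> legal
(5,4): flips 1 -> legal
(5,6): flips 1 -> legal

Answer: (0,5) (0,6) (1,4) (1,6) (1,7) (2,1) (2,7) (3,1) (4,1) (4,6) (5,4) (5,6)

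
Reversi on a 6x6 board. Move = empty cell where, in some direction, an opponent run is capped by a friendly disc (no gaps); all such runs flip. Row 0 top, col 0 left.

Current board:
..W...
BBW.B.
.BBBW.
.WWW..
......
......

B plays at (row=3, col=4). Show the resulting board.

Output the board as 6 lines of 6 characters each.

Place B at (3,4); scan 8 dirs for brackets.
Dir NW: first cell 'B' (not opp) -> no flip
Dir N: opp run (2,4) capped by B -> flip
Dir NE: first cell '.' (not opp) -> no flip
Dir W: opp run (3,3) (3,2) (3,1), next='.' -> no flip
Dir E: first cell '.' (not opp) -> no flip
Dir SW: first cell '.' (not opp) -> no flip
Dir S: first cell '.' (not opp) -> no flip
Dir SE: first cell '.' (not opp) -> no flip
All flips: (2,4)

Answer: ..W...
BBW.B.
.BBBB.
.WWWB.
......
......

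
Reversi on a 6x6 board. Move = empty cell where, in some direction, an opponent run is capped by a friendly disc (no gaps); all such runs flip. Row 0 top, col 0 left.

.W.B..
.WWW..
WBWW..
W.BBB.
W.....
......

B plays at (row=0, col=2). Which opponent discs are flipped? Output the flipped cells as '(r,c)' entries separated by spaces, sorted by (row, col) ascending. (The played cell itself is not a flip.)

Answer: (1,2) (2,2)

Derivation:
Dir NW: edge -> no flip
Dir N: edge -> no flip
Dir NE: edge -> no flip
Dir W: opp run (0,1), next='.' -> no flip
Dir E: first cell 'B' (not opp) -> no flip
Dir SW: opp run (1,1) (2,0), next=edge -> no flip
Dir S: opp run (1,2) (2,2) capped by B -> flip
Dir SE: opp run (1,3), next='.' -> no flip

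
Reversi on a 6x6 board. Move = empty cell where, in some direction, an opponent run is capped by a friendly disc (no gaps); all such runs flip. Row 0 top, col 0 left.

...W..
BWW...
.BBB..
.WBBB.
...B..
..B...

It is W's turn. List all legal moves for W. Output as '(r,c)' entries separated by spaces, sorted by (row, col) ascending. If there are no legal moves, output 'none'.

(0,0): no bracket -> illegal
(0,1): no bracket -> illegal
(1,3): flips 1 -> legal
(1,4): no bracket -> illegal
(2,0): no bracket -> illegal
(2,4): no bracket -> illegal
(2,5): no bracket -> illegal
(3,0): flips 1 -> legal
(3,5): flips 3 -> legal
(4,1): no bracket -> illegal
(4,2): flips 2 -> legal
(4,4): flips 2 -> legal
(4,5): flips 2 -> legal
(5,1): no bracket -> illegal
(5,3): no bracket -> illegal
(5,4): no bracket -> illegal

Answer: (1,3) (3,0) (3,5) (4,2) (4,4) (4,5)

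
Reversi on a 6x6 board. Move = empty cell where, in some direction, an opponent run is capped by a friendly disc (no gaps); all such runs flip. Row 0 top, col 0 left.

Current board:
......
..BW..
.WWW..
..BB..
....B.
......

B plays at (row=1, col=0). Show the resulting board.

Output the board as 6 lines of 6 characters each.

Answer: ......
B.BW..
.BWW..
..BB..
....B.
......

Derivation:
Place B at (1,0); scan 8 dirs for brackets.
Dir NW: edge -> no flip
Dir N: first cell '.' (not opp) -> no flip
Dir NE: first cell '.' (not opp) -> no flip
Dir W: edge -> no flip
Dir E: first cell '.' (not opp) -> no flip
Dir SW: edge -> no flip
Dir S: first cell '.' (not opp) -> no flip
Dir SE: opp run (2,1) capped by B -> flip
All flips: (2,1)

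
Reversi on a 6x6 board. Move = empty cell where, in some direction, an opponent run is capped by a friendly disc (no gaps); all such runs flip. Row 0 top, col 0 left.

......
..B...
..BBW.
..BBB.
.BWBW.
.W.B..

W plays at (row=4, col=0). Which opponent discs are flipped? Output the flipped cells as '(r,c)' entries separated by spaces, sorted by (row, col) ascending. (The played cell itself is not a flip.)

Dir NW: edge -> no flip
Dir N: first cell '.' (not opp) -> no flip
Dir NE: first cell '.' (not opp) -> no flip
Dir W: edge -> no flip
Dir E: opp run (4,1) capped by W -> flip
Dir SW: edge -> no flip
Dir S: first cell '.' (not opp) -> no flip
Dir SE: first cell 'W' (not opp) -> no flip

Answer: (4,1)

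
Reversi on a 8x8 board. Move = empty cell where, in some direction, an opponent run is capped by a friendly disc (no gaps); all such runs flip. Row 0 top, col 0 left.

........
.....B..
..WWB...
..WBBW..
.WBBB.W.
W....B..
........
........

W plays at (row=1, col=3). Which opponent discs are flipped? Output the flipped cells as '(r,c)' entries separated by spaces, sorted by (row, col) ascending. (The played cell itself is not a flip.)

Answer: (2,4)

Derivation:
Dir NW: first cell '.' (not opp) -> no flip
Dir N: first cell '.' (not opp) -> no flip
Dir NE: first cell '.' (not opp) -> no flip
Dir W: first cell '.' (not opp) -> no flip
Dir E: first cell '.' (not opp) -> no flip
Dir SW: first cell 'W' (not opp) -> no flip
Dir S: first cell 'W' (not opp) -> no flip
Dir SE: opp run (2,4) capped by W -> flip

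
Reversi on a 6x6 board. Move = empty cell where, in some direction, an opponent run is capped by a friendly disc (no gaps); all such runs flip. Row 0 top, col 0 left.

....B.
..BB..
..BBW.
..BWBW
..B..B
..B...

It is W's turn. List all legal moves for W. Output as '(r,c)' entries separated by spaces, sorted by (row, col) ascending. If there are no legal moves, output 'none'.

Answer: (0,2) (0,3) (1,1) (2,1) (3,1) (4,4) (5,1) (5,5)

Derivation:
(0,1): no bracket -> illegal
(0,2): flips 1 -> legal
(0,3): flips 2 -> legal
(0,5): no bracket -> illegal
(1,1): flips 1 -> legal
(1,4): no bracket -> illegal
(1,5): no bracket -> illegal
(2,1): flips 2 -> legal
(2,5): no bracket -> illegal
(3,1): flips 1 -> legal
(4,1): no bracket -> illegal
(4,3): no bracket -> illegal
(4,4): flips 1 -> legal
(5,1): flips 1 -> legal
(5,3): no bracket -> illegal
(5,4): no bracket -> illegal
(5,5): flips 1 -> legal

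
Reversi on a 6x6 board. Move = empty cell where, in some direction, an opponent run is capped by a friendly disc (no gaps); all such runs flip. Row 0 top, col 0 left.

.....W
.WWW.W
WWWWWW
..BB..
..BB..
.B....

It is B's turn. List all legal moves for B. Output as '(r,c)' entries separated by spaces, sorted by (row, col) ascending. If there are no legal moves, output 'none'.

(0,0): flips 2 -> legal
(0,1): no bracket -> illegal
(0,2): flips 2 -> legal
(0,3): flips 2 -> legal
(0,4): no bracket -> illegal
(1,0): flips 1 -> legal
(1,4): flips 1 -> legal
(3,0): no bracket -> illegal
(3,1): no bracket -> illegal
(3,4): no bracket -> illegal
(3,5): no bracket -> illegal

Answer: (0,0) (0,2) (0,3) (1,0) (1,4)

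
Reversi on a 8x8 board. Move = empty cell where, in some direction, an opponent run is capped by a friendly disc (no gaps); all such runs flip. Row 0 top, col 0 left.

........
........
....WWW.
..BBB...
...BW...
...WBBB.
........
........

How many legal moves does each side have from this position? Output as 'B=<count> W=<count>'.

Answer: B=6 W=7

Derivation:
-- B to move --
(1,3): no bracket -> illegal
(1,4): flips 1 -> legal
(1,5): flips 1 -> legal
(1,6): flips 1 -> legal
(1,7): no bracket -> illegal
(2,3): no bracket -> illegal
(2,7): no bracket -> illegal
(3,5): no bracket -> illegal
(3,6): no bracket -> illegal
(3,7): no bracket -> illegal
(4,2): no bracket -> illegal
(4,5): flips 1 -> legal
(5,2): flips 1 -> legal
(6,2): no bracket -> illegal
(6,3): flips 1 -> legal
(6,4): no bracket -> illegal
B mobility = 6
-- W to move --
(2,1): no bracket -> illegal
(2,2): flips 1 -> legal
(2,3): flips 2 -> legal
(3,1): no bracket -> illegal
(3,5): no bracket -> illegal
(4,1): no bracket -> illegal
(4,2): flips 2 -> legal
(4,5): no bracket -> illegal
(4,6): no bracket -> illegal
(4,7): no bracket -> illegal
(5,2): flips 2 -> legal
(5,7): flips 3 -> legal
(6,3): no bracket -> illegal
(6,4): flips 1 -> legal
(6,5): no bracket -> illegal
(6,6): flips 1 -> legal
(6,7): no bracket -> illegal
W mobility = 7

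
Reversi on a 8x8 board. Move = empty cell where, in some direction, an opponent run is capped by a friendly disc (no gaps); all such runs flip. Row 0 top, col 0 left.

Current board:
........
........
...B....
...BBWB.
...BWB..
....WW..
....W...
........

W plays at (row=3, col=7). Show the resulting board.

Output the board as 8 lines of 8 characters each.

Answer: ........
........
...B....
...BBWWW
...BWB..
....WW..
....W...
........

Derivation:
Place W at (3,7); scan 8 dirs for brackets.
Dir NW: first cell '.' (not opp) -> no flip
Dir N: first cell '.' (not opp) -> no flip
Dir NE: edge -> no flip
Dir W: opp run (3,6) capped by W -> flip
Dir E: edge -> no flip
Dir SW: first cell '.' (not opp) -> no flip
Dir S: first cell '.' (not opp) -> no flip
Dir SE: edge -> no flip
All flips: (3,6)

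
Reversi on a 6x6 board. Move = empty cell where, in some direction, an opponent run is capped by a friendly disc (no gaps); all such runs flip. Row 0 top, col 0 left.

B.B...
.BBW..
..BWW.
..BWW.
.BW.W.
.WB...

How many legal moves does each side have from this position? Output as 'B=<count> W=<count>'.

Answer: B=8 W=7

Derivation:
-- B to move --
(0,3): no bracket -> illegal
(0,4): flips 1 -> legal
(1,4): flips 2 -> legal
(1,5): no bracket -> illegal
(2,5): flips 2 -> legal
(3,1): no bracket -> illegal
(3,5): flips 4 -> legal
(4,0): no bracket -> illegal
(4,3): flips 1 -> legal
(4,5): flips 2 -> legal
(5,0): flips 1 -> legal
(5,3): no bracket -> illegal
(5,4): no bracket -> illegal
(5,5): flips 2 -> legal
B mobility = 8
-- W to move --
(0,1): flips 1 -> legal
(0,3): no bracket -> illegal
(1,0): flips 2 -> legal
(2,0): no bracket -> illegal
(2,1): flips 1 -> legal
(3,0): no bracket -> illegal
(3,1): flips 3 -> legal
(4,0): flips 1 -> legal
(4,3): no bracket -> illegal
(5,0): flips 2 -> legal
(5,3): flips 1 -> legal
W mobility = 7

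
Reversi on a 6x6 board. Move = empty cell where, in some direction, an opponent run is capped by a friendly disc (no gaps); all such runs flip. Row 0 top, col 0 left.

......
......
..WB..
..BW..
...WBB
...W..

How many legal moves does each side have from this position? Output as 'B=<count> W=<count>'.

Answer: B=6 W=7

Derivation:
-- B to move --
(1,1): flips 2 -> legal
(1,2): flips 1 -> legal
(1,3): no bracket -> illegal
(2,1): flips 1 -> legal
(2,4): no bracket -> illegal
(3,1): no bracket -> illegal
(3,4): flips 1 -> legal
(4,2): flips 1 -> legal
(5,2): no bracket -> illegal
(5,4): flips 1 -> legal
B mobility = 6
-- W to move --
(1,2): no bracket -> illegal
(1,3): flips 1 -> legal
(1,4): no bracket -> illegal
(2,1): flips 1 -> legal
(2,4): flips 1 -> legal
(3,1): flips 1 -> legal
(3,4): no bracket -> illegal
(3,5): flips 1 -> legal
(4,1): no bracket -> illegal
(4,2): flips 1 -> legal
(5,4): no bracket -> illegal
(5,5): flips 1 -> legal
W mobility = 7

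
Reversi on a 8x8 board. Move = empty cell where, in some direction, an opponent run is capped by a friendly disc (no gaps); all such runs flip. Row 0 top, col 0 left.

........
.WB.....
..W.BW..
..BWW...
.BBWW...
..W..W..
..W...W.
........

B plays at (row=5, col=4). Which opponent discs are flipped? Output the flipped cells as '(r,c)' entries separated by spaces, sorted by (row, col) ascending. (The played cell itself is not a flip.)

Dir NW: opp run (4,3) capped by B -> flip
Dir N: opp run (4,4) (3,4) capped by B -> flip
Dir NE: first cell '.' (not opp) -> no flip
Dir W: first cell '.' (not opp) -> no flip
Dir E: opp run (5,5), next='.' -> no flip
Dir SW: first cell '.' (not opp) -> no flip
Dir S: first cell '.' (not opp) -> no flip
Dir SE: first cell '.' (not opp) -> no flip

Answer: (3,4) (4,3) (4,4)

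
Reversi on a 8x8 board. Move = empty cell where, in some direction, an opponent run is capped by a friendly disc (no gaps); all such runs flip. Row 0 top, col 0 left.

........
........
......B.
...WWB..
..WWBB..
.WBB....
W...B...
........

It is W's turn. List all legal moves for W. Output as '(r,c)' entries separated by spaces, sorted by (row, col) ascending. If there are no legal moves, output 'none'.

Answer: (3,6) (4,6) (5,4) (5,5) (5,6) (6,1) (6,2) (6,3) (7,5)

Derivation:
(1,5): no bracket -> illegal
(1,6): no bracket -> illegal
(1,7): no bracket -> illegal
(2,4): no bracket -> illegal
(2,5): no bracket -> illegal
(2,7): no bracket -> illegal
(3,6): flips 1 -> legal
(3,7): no bracket -> illegal
(4,1): no bracket -> illegal
(4,6): flips 2 -> legal
(5,4): flips 3 -> legal
(5,5): flips 1 -> legal
(5,6): flips 1 -> legal
(6,1): flips 1 -> legal
(6,2): flips 1 -> legal
(6,3): flips 1 -> legal
(6,5): no bracket -> illegal
(7,3): no bracket -> illegal
(7,4): no bracket -> illegal
(7,5): flips 2 -> legal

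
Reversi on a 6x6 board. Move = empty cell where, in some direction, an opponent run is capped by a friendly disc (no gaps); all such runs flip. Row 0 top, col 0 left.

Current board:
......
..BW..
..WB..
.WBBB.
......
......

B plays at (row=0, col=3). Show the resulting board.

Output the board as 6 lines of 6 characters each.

Place B at (0,3); scan 8 dirs for brackets.
Dir NW: edge -> no flip
Dir N: edge -> no flip
Dir NE: edge -> no flip
Dir W: first cell '.' (not opp) -> no flip
Dir E: first cell '.' (not opp) -> no flip
Dir SW: first cell 'B' (not opp) -> no flip
Dir S: opp run (1,3) capped by B -> flip
Dir SE: first cell '.' (not opp) -> no flip
All flips: (1,3)

Answer: ...B..
..BB..
..WB..
.WBBB.
......
......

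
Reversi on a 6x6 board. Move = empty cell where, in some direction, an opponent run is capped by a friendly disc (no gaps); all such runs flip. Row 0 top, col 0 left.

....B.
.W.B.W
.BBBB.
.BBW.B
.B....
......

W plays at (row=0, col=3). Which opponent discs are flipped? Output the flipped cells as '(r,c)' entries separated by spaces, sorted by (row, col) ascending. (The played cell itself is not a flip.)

Dir NW: edge -> no flip
Dir N: edge -> no flip
Dir NE: edge -> no flip
Dir W: first cell '.' (not opp) -> no flip
Dir E: opp run (0,4), next='.' -> no flip
Dir SW: first cell '.' (not opp) -> no flip
Dir S: opp run (1,3) (2,3) capped by W -> flip
Dir SE: first cell '.' (not opp) -> no flip

Answer: (1,3) (2,3)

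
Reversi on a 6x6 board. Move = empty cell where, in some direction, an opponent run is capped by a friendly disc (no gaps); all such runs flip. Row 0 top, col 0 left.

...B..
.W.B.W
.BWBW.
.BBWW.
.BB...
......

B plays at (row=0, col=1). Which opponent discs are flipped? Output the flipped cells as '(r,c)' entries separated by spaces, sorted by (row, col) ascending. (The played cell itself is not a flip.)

Answer: (1,1)

Derivation:
Dir NW: edge -> no flip
Dir N: edge -> no flip
Dir NE: edge -> no flip
Dir W: first cell '.' (not opp) -> no flip
Dir E: first cell '.' (not opp) -> no flip
Dir SW: first cell '.' (not opp) -> no flip
Dir S: opp run (1,1) capped by B -> flip
Dir SE: first cell '.' (not opp) -> no flip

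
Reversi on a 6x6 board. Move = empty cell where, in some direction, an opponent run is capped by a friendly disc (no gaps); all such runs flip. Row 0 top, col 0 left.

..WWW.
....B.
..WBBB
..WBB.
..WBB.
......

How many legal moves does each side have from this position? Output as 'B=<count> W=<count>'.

Answer: B=5 W=6

Derivation:
-- B to move --
(0,1): no bracket -> illegal
(0,5): no bracket -> illegal
(1,1): flips 1 -> legal
(1,2): no bracket -> illegal
(1,3): no bracket -> illegal
(1,5): no bracket -> illegal
(2,1): flips 2 -> legal
(3,1): flips 1 -> legal
(4,1): flips 2 -> legal
(5,1): flips 1 -> legal
(5,2): no bracket -> illegal
(5,3): no bracket -> illegal
B mobility = 5
-- W to move --
(0,5): flips 2 -> legal
(1,2): no bracket -> illegal
(1,3): no bracket -> illegal
(1,5): flips 2 -> legal
(3,5): flips 2 -> legal
(4,5): flips 2 -> legal
(5,2): no bracket -> illegal
(5,3): no bracket -> illegal
(5,4): flips 5 -> legal
(5,5): flips 2 -> legal
W mobility = 6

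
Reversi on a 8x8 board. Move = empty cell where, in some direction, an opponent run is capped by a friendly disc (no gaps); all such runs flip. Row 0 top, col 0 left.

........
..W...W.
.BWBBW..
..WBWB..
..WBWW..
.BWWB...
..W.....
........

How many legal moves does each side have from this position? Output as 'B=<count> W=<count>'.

-- B to move --
(0,1): flips 1 -> legal
(0,2): no bracket -> illegal
(0,3): flips 1 -> legal
(0,5): no bracket -> illegal
(0,6): no bracket -> illegal
(0,7): flips 3 -> legal
(1,1): flips 1 -> legal
(1,3): no bracket -> illegal
(1,4): no bracket -> illegal
(1,5): flips 1 -> legal
(1,7): no bracket -> illegal
(2,6): flips 1 -> legal
(2,7): no bracket -> illegal
(3,1): flips 1 -> legal
(3,6): flips 1 -> legal
(4,1): flips 2 -> legal
(4,6): flips 2 -> legal
(5,5): flips 2 -> legal
(5,6): flips 2 -> legal
(6,1): flips 1 -> legal
(6,3): flips 1 -> legal
(6,4): no bracket -> illegal
(7,1): flips 3 -> legal
(7,2): no bracket -> illegal
(7,3): flips 1 -> legal
B mobility = 16
-- W to move --
(1,0): flips 1 -> legal
(1,1): no bracket -> illegal
(1,3): flips 3 -> legal
(1,4): flips 2 -> legal
(1,5): flips 2 -> legal
(2,0): flips 1 -> legal
(2,6): flips 1 -> legal
(3,0): flips 1 -> legal
(3,1): no bracket -> illegal
(3,6): flips 1 -> legal
(4,0): flips 1 -> legal
(4,1): no bracket -> illegal
(4,6): no bracket -> illegal
(5,0): flips 1 -> legal
(5,5): flips 1 -> legal
(6,0): flips 1 -> legal
(6,1): no bracket -> illegal
(6,3): flips 1 -> legal
(6,4): flips 1 -> legal
(6,5): flips 2 -> legal
W mobility = 15

Answer: B=16 W=15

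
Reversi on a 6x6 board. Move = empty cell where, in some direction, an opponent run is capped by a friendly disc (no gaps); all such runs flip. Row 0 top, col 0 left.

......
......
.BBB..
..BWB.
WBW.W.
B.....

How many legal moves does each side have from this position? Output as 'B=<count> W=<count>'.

Answer: B=5 W=6

Derivation:
-- B to move --
(2,4): no bracket -> illegal
(3,0): flips 1 -> legal
(3,1): no bracket -> illegal
(3,5): no bracket -> illegal
(4,3): flips 2 -> legal
(4,5): no bracket -> illegal
(5,1): no bracket -> illegal
(5,2): flips 1 -> legal
(5,3): no bracket -> illegal
(5,4): flips 1 -> legal
(5,5): flips 2 -> legal
B mobility = 5
-- W to move --
(1,0): no bracket -> illegal
(1,1): flips 1 -> legal
(1,2): flips 2 -> legal
(1,3): flips 1 -> legal
(1,4): no bracket -> illegal
(2,0): no bracket -> illegal
(2,4): flips 1 -> legal
(2,5): no bracket -> illegal
(3,0): no bracket -> illegal
(3,1): flips 1 -> legal
(3,5): flips 1 -> legal
(4,3): no bracket -> illegal
(4,5): no bracket -> illegal
(5,1): no bracket -> illegal
(5,2): no bracket -> illegal
W mobility = 6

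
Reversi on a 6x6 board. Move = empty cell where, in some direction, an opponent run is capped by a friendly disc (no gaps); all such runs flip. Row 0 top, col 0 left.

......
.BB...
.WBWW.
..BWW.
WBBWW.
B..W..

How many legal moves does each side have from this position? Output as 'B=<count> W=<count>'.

Answer: B=11 W=5

Derivation:
-- B to move --
(1,0): flips 1 -> legal
(1,3): no bracket -> illegal
(1,4): flips 1 -> legal
(1,5): flips 2 -> legal
(2,0): flips 1 -> legal
(2,5): flips 2 -> legal
(3,0): flips 2 -> legal
(3,1): flips 1 -> legal
(3,5): flips 2 -> legal
(4,5): flips 4 -> legal
(5,1): no bracket -> illegal
(5,2): no bracket -> illegal
(5,4): flips 1 -> legal
(5,5): flips 2 -> legal
B mobility = 11
-- W to move --
(0,0): flips 2 -> legal
(0,1): flips 2 -> legal
(0,2): no bracket -> illegal
(0,3): flips 1 -> legal
(1,0): no bracket -> illegal
(1,3): no bracket -> illegal
(2,0): no bracket -> illegal
(3,0): no bracket -> illegal
(3,1): flips 2 -> legal
(5,1): flips 1 -> legal
(5,2): no bracket -> illegal
W mobility = 5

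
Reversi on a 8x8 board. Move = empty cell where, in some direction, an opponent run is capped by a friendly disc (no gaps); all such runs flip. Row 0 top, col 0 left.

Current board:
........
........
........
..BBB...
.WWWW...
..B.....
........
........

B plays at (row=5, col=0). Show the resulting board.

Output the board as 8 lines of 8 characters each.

Answer: ........
........
........
..BBB...
.BWWW...
B.B.....
........
........

Derivation:
Place B at (5,0); scan 8 dirs for brackets.
Dir NW: edge -> no flip
Dir N: first cell '.' (not opp) -> no flip
Dir NE: opp run (4,1) capped by B -> flip
Dir W: edge -> no flip
Dir E: first cell '.' (not opp) -> no flip
Dir SW: edge -> no flip
Dir S: first cell '.' (not opp) -> no flip
Dir SE: first cell '.' (not opp) -> no flip
All flips: (4,1)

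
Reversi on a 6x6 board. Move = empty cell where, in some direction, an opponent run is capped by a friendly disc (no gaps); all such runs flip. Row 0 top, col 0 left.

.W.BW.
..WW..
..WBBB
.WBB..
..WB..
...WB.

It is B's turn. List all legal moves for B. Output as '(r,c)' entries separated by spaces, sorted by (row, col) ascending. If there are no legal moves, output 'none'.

(0,0): no bracket -> illegal
(0,2): flips 3 -> legal
(0,5): flips 1 -> legal
(1,0): no bracket -> illegal
(1,1): flips 1 -> legal
(1,4): no bracket -> illegal
(1,5): no bracket -> illegal
(2,0): no bracket -> illegal
(2,1): flips 2 -> legal
(3,0): flips 1 -> legal
(4,0): no bracket -> illegal
(4,1): flips 1 -> legal
(4,4): no bracket -> illegal
(5,1): flips 1 -> legal
(5,2): flips 2 -> legal

Answer: (0,2) (0,5) (1,1) (2,1) (3,0) (4,1) (5,1) (5,2)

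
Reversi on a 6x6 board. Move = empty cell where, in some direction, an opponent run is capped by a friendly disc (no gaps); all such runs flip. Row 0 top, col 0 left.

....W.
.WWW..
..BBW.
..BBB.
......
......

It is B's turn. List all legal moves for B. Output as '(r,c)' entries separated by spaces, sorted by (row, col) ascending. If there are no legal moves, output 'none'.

(0,0): flips 1 -> legal
(0,1): flips 1 -> legal
(0,2): flips 1 -> legal
(0,3): flips 1 -> legal
(0,5): no bracket -> illegal
(1,0): no bracket -> illegal
(1,4): flips 1 -> legal
(1,5): flips 1 -> legal
(2,0): no bracket -> illegal
(2,1): no bracket -> illegal
(2,5): flips 1 -> legal
(3,5): no bracket -> illegal

Answer: (0,0) (0,1) (0,2) (0,3) (1,4) (1,5) (2,5)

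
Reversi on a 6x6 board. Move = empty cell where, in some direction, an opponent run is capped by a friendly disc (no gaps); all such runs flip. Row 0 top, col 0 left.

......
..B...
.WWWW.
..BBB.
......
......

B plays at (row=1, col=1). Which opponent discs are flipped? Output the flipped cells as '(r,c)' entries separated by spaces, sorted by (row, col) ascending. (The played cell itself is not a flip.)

Answer: (2,2)

Derivation:
Dir NW: first cell '.' (not opp) -> no flip
Dir N: first cell '.' (not opp) -> no flip
Dir NE: first cell '.' (not opp) -> no flip
Dir W: first cell '.' (not opp) -> no flip
Dir E: first cell 'B' (not opp) -> no flip
Dir SW: first cell '.' (not opp) -> no flip
Dir S: opp run (2,1), next='.' -> no flip
Dir SE: opp run (2,2) capped by B -> flip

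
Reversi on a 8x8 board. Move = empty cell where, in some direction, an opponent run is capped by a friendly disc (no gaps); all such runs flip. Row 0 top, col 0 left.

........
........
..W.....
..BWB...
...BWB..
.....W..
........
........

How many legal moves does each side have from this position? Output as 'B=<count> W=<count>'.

-- B to move --
(1,1): no bracket -> illegal
(1,2): flips 1 -> legal
(1,3): no bracket -> illegal
(2,1): no bracket -> illegal
(2,3): flips 1 -> legal
(2,4): no bracket -> illegal
(3,1): no bracket -> illegal
(3,5): no bracket -> illegal
(4,2): no bracket -> illegal
(4,6): no bracket -> illegal
(5,3): no bracket -> illegal
(5,4): flips 1 -> legal
(5,6): no bracket -> illegal
(6,4): no bracket -> illegal
(6,5): flips 1 -> legal
(6,6): no bracket -> illegal
B mobility = 4
-- W to move --
(2,1): no bracket -> illegal
(2,3): no bracket -> illegal
(2,4): flips 1 -> legal
(2,5): no bracket -> illegal
(3,1): flips 1 -> legal
(3,5): flips 2 -> legal
(3,6): no bracket -> illegal
(4,1): no bracket -> illegal
(4,2): flips 2 -> legal
(4,6): flips 1 -> legal
(5,2): no bracket -> illegal
(5,3): flips 1 -> legal
(5,4): no bracket -> illegal
(5,6): no bracket -> illegal
W mobility = 6

Answer: B=4 W=6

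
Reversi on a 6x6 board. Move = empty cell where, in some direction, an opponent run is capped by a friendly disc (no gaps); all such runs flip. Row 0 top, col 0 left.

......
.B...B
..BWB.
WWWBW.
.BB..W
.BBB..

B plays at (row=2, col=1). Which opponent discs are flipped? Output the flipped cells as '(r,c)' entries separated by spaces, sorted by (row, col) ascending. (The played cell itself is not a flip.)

Answer: (3,1)

Derivation:
Dir NW: first cell '.' (not opp) -> no flip
Dir N: first cell 'B' (not opp) -> no flip
Dir NE: first cell '.' (not opp) -> no flip
Dir W: first cell '.' (not opp) -> no flip
Dir E: first cell 'B' (not opp) -> no flip
Dir SW: opp run (3,0), next=edge -> no flip
Dir S: opp run (3,1) capped by B -> flip
Dir SE: opp run (3,2), next='.' -> no flip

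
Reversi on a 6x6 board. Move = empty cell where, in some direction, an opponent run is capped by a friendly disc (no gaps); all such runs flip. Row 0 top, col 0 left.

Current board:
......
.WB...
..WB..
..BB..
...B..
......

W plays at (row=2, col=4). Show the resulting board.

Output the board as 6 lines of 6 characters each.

Answer: ......
.WB...
..WWW.
..BB..
...B..
......

Derivation:
Place W at (2,4); scan 8 dirs for brackets.
Dir NW: first cell '.' (not opp) -> no flip
Dir N: first cell '.' (not opp) -> no flip
Dir NE: first cell '.' (not opp) -> no flip
Dir W: opp run (2,3) capped by W -> flip
Dir E: first cell '.' (not opp) -> no flip
Dir SW: opp run (3,3), next='.' -> no flip
Dir S: first cell '.' (not opp) -> no flip
Dir SE: first cell '.' (not opp) -> no flip
All flips: (2,3)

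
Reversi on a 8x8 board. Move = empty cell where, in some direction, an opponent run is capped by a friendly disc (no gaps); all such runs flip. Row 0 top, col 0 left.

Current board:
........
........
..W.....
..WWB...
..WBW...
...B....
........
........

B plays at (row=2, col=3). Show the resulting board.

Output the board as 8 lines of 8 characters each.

Place B at (2,3); scan 8 dirs for brackets.
Dir NW: first cell '.' (not opp) -> no flip
Dir N: first cell '.' (not opp) -> no flip
Dir NE: first cell '.' (not opp) -> no flip
Dir W: opp run (2,2), next='.' -> no flip
Dir E: first cell '.' (not opp) -> no flip
Dir SW: opp run (3,2), next='.' -> no flip
Dir S: opp run (3,3) capped by B -> flip
Dir SE: first cell 'B' (not opp) -> no flip
All flips: (3,3)

Answer: ........
........
..WB....
..WBB...
..WBW...
...B....
........
........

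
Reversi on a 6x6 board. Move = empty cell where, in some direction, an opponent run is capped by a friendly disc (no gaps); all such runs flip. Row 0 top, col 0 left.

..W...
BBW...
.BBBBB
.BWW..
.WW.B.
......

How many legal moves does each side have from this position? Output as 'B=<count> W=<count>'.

Answer: B=9 W=9

Derivation:
-- B to move --
(0,1): flips 1 -> legal
(0,3): flips 1 -> legal
(1,3): flips 1 -> legal
(3,0): no bracket -> illegal
(3,4): flips 2 -> legal
(4,0): no bracket -> illegal
(4,3): flips 2 -> legal
(5,0): flips 2 -> legal
(5,1): flips 3 -> legal
(5,2): flips 2 -> legal
(5,3): flips 1 -> legal
B mobility = 9
-- W to move --
(0,0): flips 2 -> legal
(0,1): flips 3 -> legal
(1,3): flips 1 -> legal
(1,4): flips 1 -> legal
(1,5): flips 1 -> legal
(2,0): flips 2 -> legal
(3,0): flips 2 -> legal
(3,4): flips 1 -> legal
(3,5): no bracket -> illegal
(4,0): no bracket -> illegal
(4,3): no bracket -> illegal
(4,5): no bracket -> illegal
(5,3): no bracket -> illegal
(5,4): no bracket -> illegal
(5,5): flips 1 -> legal
W mobility = 9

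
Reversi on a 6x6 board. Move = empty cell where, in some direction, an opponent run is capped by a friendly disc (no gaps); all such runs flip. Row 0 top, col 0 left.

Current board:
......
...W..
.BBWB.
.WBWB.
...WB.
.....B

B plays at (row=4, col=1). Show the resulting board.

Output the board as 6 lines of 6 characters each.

Answer: ......
...W..
.BBWB.
.BBWB.
.B.WB.
.....B

Derivation:
Place B at (4,1); scan 8 dirs for brackets.
Dir NW: first cell '.' (not opp) -> no flip
Dir N: opp run (3,1) capped by B -> flip
Dir NE: first cell 'B' (not opp) -> no flip
Dir W: first cell '.' (not opp) -> no flip
Dir E: first cell '.' (not opp) -> no flip
Dir SW: first cell '.' (not opp) -> no flip
Dir S: first cell '.' (not opp) -> no flip
Dir SE: first cell '.' (not opp) -> no flip
All flips: (3,1)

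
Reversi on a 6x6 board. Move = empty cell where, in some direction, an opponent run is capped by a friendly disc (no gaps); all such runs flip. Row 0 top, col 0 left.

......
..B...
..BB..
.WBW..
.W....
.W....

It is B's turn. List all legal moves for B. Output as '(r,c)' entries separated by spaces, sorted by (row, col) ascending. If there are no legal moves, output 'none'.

(2,0): no bracket -> illegal
(2,1): no bracket -> illegal
(2,4): no bracket -> illegal
(3,0): flips 1 -> legal
(3,4): flips 1 -> legal
(4,0): flips 1 -> legal
(4,2): no bracket -> illegal
(4,3): flips 1 -> legal
(4,4): flips 1 -> legal
(5,0): flips 1 -> legal
(5,2): no bracket -> illegal

Answer: (3,0) (3,4) (4,0) (4,3) (4,4) (5,0)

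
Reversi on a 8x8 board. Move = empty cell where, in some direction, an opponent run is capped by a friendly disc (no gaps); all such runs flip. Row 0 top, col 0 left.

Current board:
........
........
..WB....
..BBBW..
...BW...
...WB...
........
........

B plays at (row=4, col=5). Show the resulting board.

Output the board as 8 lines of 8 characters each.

Place B at (4,5); scan 8 dirs for brackets.
Dir NW: first cell 'B' (not opp) -> no flip
Dir N: opp run (3,5), next='.' -> no flip
Dir NE: first cell '.' (not opp) -> no flip
Dir W: opp run (4,4) capped by B -> flip
Dir E: first cell '.' (not opp) -> no flip
Dir SW: first cell 'B' (not opp) -> no flip
Dir S: first cell '.' (not opp) -> no flip
Dir SE: first cell '.' (not opp) -> no flip
All flips: (4,4)

Answer: ........
........
..WB....
..BBBW..
...BBB..
...WB...
........
........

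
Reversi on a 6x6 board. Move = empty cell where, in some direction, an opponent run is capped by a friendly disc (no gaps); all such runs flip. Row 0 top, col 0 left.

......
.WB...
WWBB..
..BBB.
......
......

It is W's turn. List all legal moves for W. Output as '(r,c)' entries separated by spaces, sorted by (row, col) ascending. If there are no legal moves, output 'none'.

Answer: (0,3) (1,3) (2,4) (4,3) (4,4)

Derivation:
(0,1): no bracket -> illegal
(0,2): no bracket -> illegal
(0,3): flips 1 -> legal
(1,3): flips 1 -> legal
(1,4): no bracket -> illegal
(2,4): flips 2 -> legal
(2,5): no bracket -> illegal
(3,1): no bracket -> illegal
(3,5): no bracket -> illegal
(4,1): no bracket -> illegal
(4,2): no bracket -> illegal
(4,3): flips 1 -> legal
(4,4): flips 2 -> legal
(4,5): no bracket -> illegal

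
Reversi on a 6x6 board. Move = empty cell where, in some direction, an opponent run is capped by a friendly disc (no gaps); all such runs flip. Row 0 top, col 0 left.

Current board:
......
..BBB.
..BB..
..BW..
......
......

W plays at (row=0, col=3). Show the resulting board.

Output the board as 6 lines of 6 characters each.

Place W at (0,3); scan 8 dirs for brackets.
Dir NW: edge -> no flip
Dir N: edge -> no flip
Dir NE: edge -> no flip
Dir W: first cell '.' (not opp) -> no flip
Dir E: first cell '.' (not opp) -> no flip
Dir SW: opp run (1,2), next='.' -> no flip
Dir S: opp run (1,3) (2,3) capped by W -> flip
Dir SE: opp run (1,4), next='.' -> no flip
All flips: (1,3) (2,3)

Answer: ...W..
..BWB.
..BW..
..BW..
......
......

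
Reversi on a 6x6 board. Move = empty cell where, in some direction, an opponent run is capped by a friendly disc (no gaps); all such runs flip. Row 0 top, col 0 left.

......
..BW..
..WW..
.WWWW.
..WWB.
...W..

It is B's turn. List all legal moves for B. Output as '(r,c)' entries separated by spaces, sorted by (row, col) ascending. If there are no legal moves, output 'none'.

Answer: (1,1) (1,4) (2,4) (4,1) (4,5) (5,2)

Derivation:
(0,2): no bracket -> illegal
(0,3): no bracket -> illegal
(0,4): no bracket -> illegal
(1,1): flips 2 -> legal
(1,4): flips 1 -> legal
(2,0): no bracket -> illegal
(2,1): no bracket -> illegal
(2,4): flips 1 -> legal
(2,5): no bracket -> illegal
(3,0): no bracket -> illegal
(3,5): no bracket -> illegal
(4,0): no bracket -> illegal
(4,1): flips 2 -> legal
(4,5): flips 2 -> legal
(5,1): no bracket -> illegal
(5,2): flips 3 -> legal
(5,4): no bracket -> illegal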